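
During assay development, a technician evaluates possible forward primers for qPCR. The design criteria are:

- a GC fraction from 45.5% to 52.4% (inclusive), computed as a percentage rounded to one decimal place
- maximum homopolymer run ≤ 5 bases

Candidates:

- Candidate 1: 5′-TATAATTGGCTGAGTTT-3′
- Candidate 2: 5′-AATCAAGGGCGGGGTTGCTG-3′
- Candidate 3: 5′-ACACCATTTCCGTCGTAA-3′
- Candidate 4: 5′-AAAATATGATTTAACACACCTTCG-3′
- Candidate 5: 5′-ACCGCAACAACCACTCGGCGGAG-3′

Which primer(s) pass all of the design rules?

None of the candidates satisfy all criteria.

Candidate 1 (17 nt, A=4 T=8 G=4 C=1): GC 5/17 = 29.4%, outside 45.5–52.4% ✗; longest run = 3 ✓ — fails.
Candidate 2 (20 nt, A=4 T=4 G=9 C=3): GC 12/20 = 60.0%, outside 45.5–52.4% ✗; longest run = 4 ✓ — fails.
Candidate 3 (18 nt, A=5 T=5 G=2 C=6): GC 8/18 = 44.4%, outside 45.5–52.4% ✗; longest run = 3 ✓ — fails.
Candidate 4 (24 nt, A=10 T=7 G=2 C=5): GC 7/24 = 29.2%, outside 45.5–52.4% ✗; longest run = 4 ✓ — fails.
Candidate 5 (23 nt, A=7 T=1 G=6 C=9): GC 15/23 = 65.2%, outside 45.5–52.4% ✗; longest run = 2 ✓ — fails.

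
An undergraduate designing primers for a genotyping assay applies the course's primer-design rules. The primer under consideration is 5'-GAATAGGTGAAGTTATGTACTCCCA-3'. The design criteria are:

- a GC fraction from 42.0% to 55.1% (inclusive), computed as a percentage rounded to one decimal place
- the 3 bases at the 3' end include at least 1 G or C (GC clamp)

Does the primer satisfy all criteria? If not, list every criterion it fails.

Fails: GC content.

Base counts: A=8, T=7, G=6, C=4 (length 25).
GC content: GC 10/25 = 40.0%, outside 42.0–55.1% ✗
GC clamp: 3' end CCA has 2 G/C ✓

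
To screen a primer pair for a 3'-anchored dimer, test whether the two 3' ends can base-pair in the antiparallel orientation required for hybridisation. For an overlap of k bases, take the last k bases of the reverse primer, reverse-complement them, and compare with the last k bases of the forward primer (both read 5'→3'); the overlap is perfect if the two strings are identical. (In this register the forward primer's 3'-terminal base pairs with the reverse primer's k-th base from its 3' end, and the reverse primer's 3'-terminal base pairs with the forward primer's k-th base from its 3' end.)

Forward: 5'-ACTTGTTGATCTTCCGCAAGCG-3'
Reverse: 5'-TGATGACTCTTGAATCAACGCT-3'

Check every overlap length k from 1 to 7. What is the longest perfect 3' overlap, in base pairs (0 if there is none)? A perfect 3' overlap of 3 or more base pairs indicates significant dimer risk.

Last 7 bases (5'→3') — forward …GCAAGCG, reverse …CAACGCT.
Reverse complement of the reverse primer's last 7 bases: AGCGTTG; its first k bases are the reverse complement of the reverse primer's last k bases, so a perfect k-base overlap needs the forward primer's last k bases to equal them.
Comparing (forward last k vs required): k=1: G vs A ✗; k=2: CG vs AG ✗; k=3: GCG vs AGC ✗; k=4: AGCG vs AGCG ✓; k=5: AAGCG vs AGCGT ✗; k=6: CAAGCG vs AGCGTT ✗; k=7: GCAAGCG vs AGCGTTG ✗.
Only k = 4 is perfect, so the longest perfect 3' overlap is 4.

Longest perfect overlap: 4 complementary base pairs; significant dimer risk (threshold 3).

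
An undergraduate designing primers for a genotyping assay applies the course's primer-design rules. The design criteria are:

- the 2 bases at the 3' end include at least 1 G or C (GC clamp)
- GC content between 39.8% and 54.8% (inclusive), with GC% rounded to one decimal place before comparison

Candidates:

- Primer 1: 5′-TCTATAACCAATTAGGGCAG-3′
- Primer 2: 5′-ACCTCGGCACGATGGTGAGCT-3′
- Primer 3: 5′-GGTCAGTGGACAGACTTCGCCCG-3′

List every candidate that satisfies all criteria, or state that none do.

Primer 1 (20 nt, A=7 T=5 G=4 C=4): 3' end AG has 1 G/C ✓; GC 8/20 = 40.0% ✓ — passes.
Primer 2 (21 nt, A=4 T=4 G=7 C=6): 3' end CT has 1 G/C ✓; GC 13/21 = 61.9%, outside 39.8–54.8% ✗ — fails.
Primer 3 (23 nt, A=4 T=4 G=8 C=7): 3' end CG has 2 G/C ✓; GC 15/23 = 65.2%, outside 39.8–54.8% ✗ — fails.

Primer 1 only.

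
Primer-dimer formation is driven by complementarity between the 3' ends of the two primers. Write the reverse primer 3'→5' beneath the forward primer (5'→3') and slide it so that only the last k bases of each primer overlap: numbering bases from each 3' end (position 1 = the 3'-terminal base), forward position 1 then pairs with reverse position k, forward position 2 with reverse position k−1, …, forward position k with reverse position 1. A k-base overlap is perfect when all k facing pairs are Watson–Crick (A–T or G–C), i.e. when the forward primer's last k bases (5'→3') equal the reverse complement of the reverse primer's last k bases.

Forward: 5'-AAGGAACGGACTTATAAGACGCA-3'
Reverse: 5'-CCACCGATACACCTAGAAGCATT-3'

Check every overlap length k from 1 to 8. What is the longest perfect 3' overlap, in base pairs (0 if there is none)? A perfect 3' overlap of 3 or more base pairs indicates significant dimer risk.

Last 8 bases (5'→3') — forward …AAGACGCA, reverse …GAAGCATT.
Reverse complement of the reverse primer's last 8 bases: AATGCTTC; its first k bases are the reverse complement of the reverse primer's last k bases, so a perfect k-base overlap needs the forward primer's last k bases to equal them.
Comparing (forward last k vs required): k=1: A vs A ✓; k=2: CA vs AA ✗; k=3: GCA vs AAT ✗; k=4: CGCA vs AATG ✗; k=5: ACGCA vs AATGC ✗; k=6: GACGCA vs AATGCT ✗; k=7: AGACGCA vs AATGCTT ✗; k=8: AAGACGCA vs AATGCTTC ✗.
Only k = 1 is perfect, so the longest perfect 3' overlap is 1.

Longest perfect overlap: 1 complementary base pair; below the dimer-risk threshold (threshold 3).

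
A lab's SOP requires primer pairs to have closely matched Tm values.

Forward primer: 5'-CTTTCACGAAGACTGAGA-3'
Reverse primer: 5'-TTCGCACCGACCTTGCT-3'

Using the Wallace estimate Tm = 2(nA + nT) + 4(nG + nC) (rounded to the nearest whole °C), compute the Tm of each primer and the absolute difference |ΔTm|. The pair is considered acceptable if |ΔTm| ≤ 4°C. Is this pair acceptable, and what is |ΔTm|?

|ΔTm| = 2°C; the pair is acceptable.

Forward: A=6 T=4 G=4 C=4 → Tm = 2·10 + 4·8 = 52°C.
Reverse: A=2 T=5 G=3 C=7 → Tm = 2·7 + 4·10 = 54°C.
|ΔTm| = |52 − 54| = 2°C, ≤ 4°C.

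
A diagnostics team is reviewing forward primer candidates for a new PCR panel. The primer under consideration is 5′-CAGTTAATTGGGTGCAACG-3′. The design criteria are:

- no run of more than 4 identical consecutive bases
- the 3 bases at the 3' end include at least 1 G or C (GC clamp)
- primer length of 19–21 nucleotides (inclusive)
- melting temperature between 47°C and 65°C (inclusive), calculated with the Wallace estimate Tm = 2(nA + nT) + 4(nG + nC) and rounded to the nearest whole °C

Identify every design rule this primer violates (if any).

Base counts: A=5, T=5, G=6, C=3 (length 19).
homopolymer run: longest run = 3 ✓
GC clamp: 3' end ACG has 2 G/C ✓
length: length 19 ✓
Tm: Tm = 2·10 + 4·9 = 56°C ✓

Meets all criteria.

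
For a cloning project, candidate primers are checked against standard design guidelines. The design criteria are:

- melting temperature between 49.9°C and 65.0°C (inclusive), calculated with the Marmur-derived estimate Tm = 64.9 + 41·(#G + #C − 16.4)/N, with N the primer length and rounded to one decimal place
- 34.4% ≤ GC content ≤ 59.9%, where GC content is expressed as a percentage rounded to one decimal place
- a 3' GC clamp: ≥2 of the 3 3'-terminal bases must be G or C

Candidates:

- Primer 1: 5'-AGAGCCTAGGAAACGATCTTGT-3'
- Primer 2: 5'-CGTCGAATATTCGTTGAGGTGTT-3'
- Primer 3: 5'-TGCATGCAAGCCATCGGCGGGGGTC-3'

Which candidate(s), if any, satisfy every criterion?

Primer 1 (22 nt, A=7 T=5 G=6 C=4): Tm = 64.9 + 41·(10 − 16.4)/22 = 53.0°C ✓; GC 10/22 = 45.5% ✓; 3' end TGT has 1 G/C, need ≥2 ✗ — fails.
Primer 2 (23 nt, A=4 T=9 G=7 C=3): Tm = 64.9 + 41·(10 − 16.4)/23 = 53.5°C ✓; GC 10/23 = 43.5% ✓; 3' end GTT has 1 G/C, need ≥2 ✗ — fails.
Primer 3 (25 nt, A=4 T=4 G=10 C=7): Tm = 64.9 + 41·(17 − 16.4)/25 = 65.9°C, outside 49.9–65.0°C ✗; GC 17/25 = 68.0%, outside 34.4–59.9% ✗; 3' end GTC has 2 G/C ✓ — fails.

None of the candidates satisfy all criteria.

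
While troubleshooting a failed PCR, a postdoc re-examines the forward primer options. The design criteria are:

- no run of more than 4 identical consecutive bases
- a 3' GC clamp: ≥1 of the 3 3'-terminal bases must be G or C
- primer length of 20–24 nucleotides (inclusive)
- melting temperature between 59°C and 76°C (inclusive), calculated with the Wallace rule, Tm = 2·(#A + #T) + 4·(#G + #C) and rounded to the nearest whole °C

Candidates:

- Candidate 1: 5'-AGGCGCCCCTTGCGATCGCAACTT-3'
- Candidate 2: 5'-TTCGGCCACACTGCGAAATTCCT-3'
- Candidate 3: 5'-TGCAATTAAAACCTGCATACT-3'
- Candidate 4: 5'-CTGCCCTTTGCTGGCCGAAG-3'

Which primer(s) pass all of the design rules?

Candidate 1 (24 nt, A=4 T=5 G=6 C=9): longest run = 4 ✓; 3' end CTT has 1 G/C ✓; length 24 ✓; Tm = 2·9 + 4·15 = 78°C, outside 59–76°C ✗ — fails.
Candidate 2 (23 nt, A=5 T=6 G=4 C=8): longest run = 3 ✓; 3' end CCT has 2 G/C ✓; length 23 ✓; Tm = 2·11 + 4·12 = 70°C ✓ — passes.
Candidate 3 (21 nt, A=8 T=6 G=2 C=5): longest run = 4 ✓; 3' end ACT has 1 G/C ✓; length 21 ✓; Tm = 2·14 + 4·7 = 56°C, outside 59–76°C ✗ — fails.
Candidate 4 (20 nt, A=2 T=5 G=6 C=7): longest run = 3 ✓; 3' end AAG has 1 G/C ✓; length 20 ✓; Tm = 2·7 + 4·13 = 66°C ✓ — passes.

Candidate 2 and Candidate 4.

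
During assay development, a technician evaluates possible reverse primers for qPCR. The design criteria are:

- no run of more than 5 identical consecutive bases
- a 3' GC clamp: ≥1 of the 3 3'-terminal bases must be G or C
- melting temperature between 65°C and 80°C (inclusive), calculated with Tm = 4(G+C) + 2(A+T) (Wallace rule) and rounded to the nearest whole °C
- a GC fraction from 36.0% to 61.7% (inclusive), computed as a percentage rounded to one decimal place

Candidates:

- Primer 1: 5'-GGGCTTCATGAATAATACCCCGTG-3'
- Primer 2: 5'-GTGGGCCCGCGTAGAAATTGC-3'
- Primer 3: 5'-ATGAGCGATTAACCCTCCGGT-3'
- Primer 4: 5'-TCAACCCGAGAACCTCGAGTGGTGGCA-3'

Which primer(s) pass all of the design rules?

Primer 1 (24 nt, A=6 T=6 G=6 C=6): longest run = 4 ✓; 3' end GTG has 2 G/C ✓; Tm = 2·12 + 4·12 = 72°C ✓; GC 12/24 = 50.0% ✓ — passes.
Primer 2 (21 nt, A=4 T=4 G=8 C=5): longest run = 3 ✓; 3' end TGC has 2 G/C ✓; Tm = 2·8 + 4·13 = 68°C ✓; GC 13/21 = 61.9%, outside 36.0–61.7% ✗ — fails.
Primer 3 (21 nt, A=5 T=5 G=5 C=6): longest run = 3 ✓; 3' end GGT has 2 G/C ✓; Tm = 2·10 + 4·11 = 64°C, outside 65–80°C ✗; GC 11/21 = 52.4% ✓ — fails.
Primer 4 (27 nt, A=7 T=4 G=8 C=8): longest run = 3 ✓; 3' end GCA has 2 G/C ✓; Tm = 2·11 + 4·16 = 86°C, outside 65–80°C ✗; GC 16/27 = 59.3% ✓ — fails.

Primer 1 only.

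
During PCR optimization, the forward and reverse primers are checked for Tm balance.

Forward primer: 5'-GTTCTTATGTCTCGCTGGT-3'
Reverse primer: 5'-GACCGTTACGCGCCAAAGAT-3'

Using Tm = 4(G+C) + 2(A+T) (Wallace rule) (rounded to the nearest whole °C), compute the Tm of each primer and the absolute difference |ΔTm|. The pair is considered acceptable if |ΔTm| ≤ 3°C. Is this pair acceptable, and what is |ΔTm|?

Forward: A=1 T=9 G=5 C=4 → Tm = 2·10 + 4·9 = 56°C.
Reverse: A=6 T=3 G=5 C=6 → Tm = 2·9 + 4·11 = 62°C.
|ΔTm| = |56 − 62| = 6°C, > 3°C.

|ΔTm| = 6°C; the pair is not acceptable.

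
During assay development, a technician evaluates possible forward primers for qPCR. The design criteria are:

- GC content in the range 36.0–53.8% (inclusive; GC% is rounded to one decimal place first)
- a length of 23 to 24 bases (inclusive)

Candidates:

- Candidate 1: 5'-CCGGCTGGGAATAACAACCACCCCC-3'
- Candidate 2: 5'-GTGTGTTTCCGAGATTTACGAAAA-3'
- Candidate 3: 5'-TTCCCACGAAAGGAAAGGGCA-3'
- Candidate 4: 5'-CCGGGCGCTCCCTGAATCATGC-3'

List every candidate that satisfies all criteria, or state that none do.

Candidate 1 (25 nt, A=7 T=2 G=5 C=11): GC 16/25 = 64.0%, outside 36.0–53.8% ✗; length 25, outside 23–24 ✗ — fails.
Candidate 2 (24 nt, A=7 T=8 G=6 C=3): GC 9/24 = 37.5% ✓; length 24 ✓ — passes.
Candidate 3 (21 nt, A=8 T=2 G=6 C=5): GC 11/21 = 52.4% ✓; length 21, outside 23–24 ✗ — fails.
Candidate 4 (22 nt, A=3 T=4 G=6 C=9): GC 15/22 = 68.2%, outside 36.0–53.8% ✗; length 22, outside 23–24 ✗ — fails.

Candidate 2 only.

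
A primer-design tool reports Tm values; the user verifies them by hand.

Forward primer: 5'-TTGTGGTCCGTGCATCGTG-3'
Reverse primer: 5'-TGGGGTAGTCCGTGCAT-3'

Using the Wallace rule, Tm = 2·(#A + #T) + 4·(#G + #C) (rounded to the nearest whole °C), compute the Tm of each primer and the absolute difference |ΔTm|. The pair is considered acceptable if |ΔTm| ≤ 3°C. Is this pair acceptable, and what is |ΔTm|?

Forward: A=1 T=7 G=7 C=4 → Tm = 2·8 + 4·11 = 60°C.
Reverse: A=2 T=5 G=7 C=3 → Tm = 2·7 + 4·10 = 54°C.
|ΔTm| = |60 − 54| = 6°C, > 3°C.

|ΔTm| = 6°C; the pair is not acceptable.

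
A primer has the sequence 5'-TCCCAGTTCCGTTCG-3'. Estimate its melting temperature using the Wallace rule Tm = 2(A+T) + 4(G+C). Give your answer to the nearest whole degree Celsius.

48°C

Base counts: A=1, T=5, G=3, C=6 (length 15).
Tm = 2·(1+5) + 4·(3+6) = 2·6 + 4·9 = 12 + 36 = 48°C.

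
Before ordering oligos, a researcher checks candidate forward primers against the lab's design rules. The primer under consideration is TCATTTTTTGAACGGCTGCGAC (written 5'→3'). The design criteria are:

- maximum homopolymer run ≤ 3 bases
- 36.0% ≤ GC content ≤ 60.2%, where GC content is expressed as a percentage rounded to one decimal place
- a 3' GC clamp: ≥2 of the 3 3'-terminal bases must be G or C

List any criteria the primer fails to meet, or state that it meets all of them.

Base counts: A=4, T=8, G=5, C=5 (length 22).
homopolymer run: longest run = 6, exceeds 3 ✗
GC content: GC 10/22 = 45.5% ✓
GC clamp: 3' end GAC has 2 G/C ✓

Fails: homopolymer run.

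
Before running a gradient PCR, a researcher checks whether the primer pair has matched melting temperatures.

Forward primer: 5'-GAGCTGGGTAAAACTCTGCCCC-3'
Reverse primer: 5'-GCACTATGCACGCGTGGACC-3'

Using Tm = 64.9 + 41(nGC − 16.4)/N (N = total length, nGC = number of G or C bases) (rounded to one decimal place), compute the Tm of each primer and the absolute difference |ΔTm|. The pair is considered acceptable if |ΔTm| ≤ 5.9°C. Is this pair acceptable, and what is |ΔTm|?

Forward: G+C = 13, N = 22 → Tm = 64.9 + 41·(13 − 16.4)/22 = 58.6°C.
Reverse: G+C = 13, N = 20 → Tm = 64.9 + 41·(13 − 16.4)/20 = 57.9°C.
|ΔTm| = |58.6 − 57.9| = 0.7°C, ≤ 5.9°C.

|ΔTm| = 0.7°C; the pair is acceptable.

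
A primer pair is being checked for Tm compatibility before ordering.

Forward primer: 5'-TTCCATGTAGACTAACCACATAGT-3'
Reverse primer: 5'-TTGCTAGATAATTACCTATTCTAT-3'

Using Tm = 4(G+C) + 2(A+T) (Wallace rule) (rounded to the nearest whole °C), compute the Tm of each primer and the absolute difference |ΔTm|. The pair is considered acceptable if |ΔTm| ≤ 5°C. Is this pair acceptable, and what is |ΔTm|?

Forward: A=8 T=7 G=3 C=6 → Tm = 2·15 + 4·9 = 66°C.
Reverse: A=7 T=11 G=2 C=4 → Tm = 2·18 + 4·6 = 60°C.
|ΔTm| = |66 − 60| = 6°C, > 5°C.

|ΔTm| = 6°C; the pair is not acceptable.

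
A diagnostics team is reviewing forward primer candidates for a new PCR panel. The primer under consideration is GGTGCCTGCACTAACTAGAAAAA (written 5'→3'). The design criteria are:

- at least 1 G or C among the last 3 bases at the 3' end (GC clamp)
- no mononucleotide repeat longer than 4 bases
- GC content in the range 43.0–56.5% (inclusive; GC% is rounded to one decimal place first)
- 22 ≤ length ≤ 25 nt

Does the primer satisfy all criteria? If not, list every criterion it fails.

Fails: GC clamp, homopolymer run.

Base counts: A=9, T=4, G=5, C=5 (length 23).
GC clamp: 3' end AAA has 0 G/C, need ≥1 ✗
homopolymer run: longest run = 5, exceeds 4 ✗
GC content: GC 10/23 = 43.5% ✓
length: length 23 ✓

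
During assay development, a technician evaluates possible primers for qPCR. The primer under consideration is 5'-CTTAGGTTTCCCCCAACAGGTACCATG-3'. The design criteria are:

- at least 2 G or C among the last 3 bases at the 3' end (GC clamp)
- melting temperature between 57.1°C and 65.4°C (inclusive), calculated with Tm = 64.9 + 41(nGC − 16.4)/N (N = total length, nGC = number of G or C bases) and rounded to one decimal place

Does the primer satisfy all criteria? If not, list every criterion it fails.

Fails: GC clamp.

Base counts: A=6, T=7, G=5, C=9 (length 27).
GC clamp: 3' end ATG has 1 G/C, need ≥2 ✗
Tm: Tm = 64.9 + 41·(14 − 16.4)/27 = 61.3°C ✓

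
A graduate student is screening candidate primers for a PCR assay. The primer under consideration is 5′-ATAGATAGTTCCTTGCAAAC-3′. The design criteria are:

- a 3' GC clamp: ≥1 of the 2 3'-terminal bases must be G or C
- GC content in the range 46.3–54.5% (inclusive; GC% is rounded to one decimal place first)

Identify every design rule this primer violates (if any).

Fails: GC content.

Base counts: A=7, T=6, G=3, C=4 (length 20).
GC clamp: 3' end AC has 1 G/C ✓
GC content: GC 7/20 = 35.0%, outside 46.3–54.5% ✗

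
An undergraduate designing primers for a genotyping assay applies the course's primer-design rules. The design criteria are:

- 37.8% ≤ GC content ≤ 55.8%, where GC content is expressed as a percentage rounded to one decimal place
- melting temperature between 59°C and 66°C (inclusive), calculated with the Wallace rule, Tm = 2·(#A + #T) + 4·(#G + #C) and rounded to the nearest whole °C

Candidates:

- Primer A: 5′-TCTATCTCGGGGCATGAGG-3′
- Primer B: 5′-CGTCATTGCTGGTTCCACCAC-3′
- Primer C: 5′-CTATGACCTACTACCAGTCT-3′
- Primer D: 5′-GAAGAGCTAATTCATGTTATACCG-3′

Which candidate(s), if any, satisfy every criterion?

Primer A (19 nt, A=3 T=5 G=7 C=4): GC 11/19 = 57.9%, outside 37.8–55.8% ✗; Tm = 2·8 + 4·11 = 60°C ✓ — fails.
Primer B (21 nt, A=3 T=6 G=4 C=8): GC 12/21 = 57.1%, outside 37.8–55.8% ✗; Tm = 2·9 + 4·12 = 66°C ✓ — fails.
Primer C (20 nt, A=5 T=6 G=2 C=7): GC 9/20 = 45.0% ✓; Tm = 2·11 + 4·9 = 58°C, outside 59–66°C ✗ — fails.
Primer D (24 nt, A=8 T=7 G=5 C=4): GC 9/24 = 37.5%, outside 37.8–55.8% ✗; Tm = 2·15 + 4·9 = 66°C ✓ — fails.

None of the candidates satisfy all criteria.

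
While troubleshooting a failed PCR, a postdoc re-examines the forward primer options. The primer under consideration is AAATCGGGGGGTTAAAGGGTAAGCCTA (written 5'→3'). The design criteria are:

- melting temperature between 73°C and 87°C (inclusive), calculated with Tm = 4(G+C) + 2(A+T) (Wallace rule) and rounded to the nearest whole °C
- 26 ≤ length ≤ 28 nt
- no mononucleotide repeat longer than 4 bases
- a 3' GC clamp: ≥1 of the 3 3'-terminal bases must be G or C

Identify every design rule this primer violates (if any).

Fails: homopolymer run.

Base counts: A=9, T=5, G=10, C=3 (length 27).
Tm: Tm = 2·14 + 4·13 = 80°C ✓
length: length 27 ✓
homopolymer run: longest run = 6, exceeds 4 ✗
GC clamp: 3' end CTA has 1 G/C ✓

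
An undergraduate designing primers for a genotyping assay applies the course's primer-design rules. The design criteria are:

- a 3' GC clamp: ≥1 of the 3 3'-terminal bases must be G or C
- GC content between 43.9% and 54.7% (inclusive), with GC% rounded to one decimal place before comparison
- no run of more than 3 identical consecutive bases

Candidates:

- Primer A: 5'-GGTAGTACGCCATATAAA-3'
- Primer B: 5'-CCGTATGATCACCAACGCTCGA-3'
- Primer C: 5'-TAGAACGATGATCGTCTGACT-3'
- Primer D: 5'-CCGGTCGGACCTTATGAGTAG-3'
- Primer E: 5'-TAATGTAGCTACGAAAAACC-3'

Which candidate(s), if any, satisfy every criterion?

Primer A (18 nt, A=7 T=4 G=4 C=3): 3' end AAA has 0 G/C, need ≥1 ✗; GC 7/18 = 38.9%, outside 43.9–54.7% ✗; longest run = 3 ✓ — fails.
Primer B (22 nt, A=6 T=4 G=4 C=8): 3' end CGA has 2 G/C ✓; GC 12/22 = 54.5% ✓; longest run = 2 ✓ — passes.
Primer C (21 nt, A=6 T=6 G=5 C=4): 3' end ACT has 1 G/C ✓; GC 9/21 = 42.9%, outside 43.9–54.7% ✗; longest run = 2 ✓ — fails.
Primer D (21 nt, A=4 T=5 G=7 C=5): 3' end TAG has 1 G/C ✓; GC 12/21 = 57.1%, outside 43.9–54.7% ✗; longest run = 2 ✓ — fails.
Primer E (20 nt, A=9 T=4 G=3 C=4): 3' end ACC has 2 G/C ✓; GC 7/20 = 35.0%, outside 43.9–54.7% ✗; longest run = 5, exceeds 3 ✗ — fails.

Primer B only.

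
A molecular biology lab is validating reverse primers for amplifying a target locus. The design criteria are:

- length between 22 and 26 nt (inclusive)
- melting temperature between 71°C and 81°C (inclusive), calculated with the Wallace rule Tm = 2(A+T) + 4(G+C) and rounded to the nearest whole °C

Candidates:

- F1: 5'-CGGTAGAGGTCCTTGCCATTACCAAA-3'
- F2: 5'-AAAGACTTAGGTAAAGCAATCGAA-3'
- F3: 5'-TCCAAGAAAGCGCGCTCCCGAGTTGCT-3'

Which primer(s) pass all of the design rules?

F1 (26 nt, A=7 T=6 G=6 C=7): length 26 ✓; Tm = 2·13 + 4·13 = 78°C ✓ — passes.
F2 (24 nt, A=12 T=4 G=5 C=3): length 24 ✓; Tm = 2·16 + 4·8 = 64°C, outside 71–81°C ✗ — fails.
F3 (27 nt, A=6 T=5 G=7 C=9): length 27, outside 22–26 ✗; Tm = 2·11 + 4·16 = 86°C, outside 71–81°C ✗ — fails.

F1 only.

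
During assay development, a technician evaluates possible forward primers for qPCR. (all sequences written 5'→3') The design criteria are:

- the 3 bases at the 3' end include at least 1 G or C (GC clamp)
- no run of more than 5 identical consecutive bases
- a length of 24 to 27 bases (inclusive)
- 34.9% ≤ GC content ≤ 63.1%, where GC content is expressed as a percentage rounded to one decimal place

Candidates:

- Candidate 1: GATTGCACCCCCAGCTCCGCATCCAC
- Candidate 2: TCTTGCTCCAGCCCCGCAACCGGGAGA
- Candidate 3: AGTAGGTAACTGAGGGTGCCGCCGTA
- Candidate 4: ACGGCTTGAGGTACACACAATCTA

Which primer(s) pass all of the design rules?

Candidate 1 (26 nt, A=5 T=4 G=4 C=13): 3' end CAC has 2 G/C ✓; longest run = 5 ✓; length 26 ✓; GC 17/26 = 65.4%, outside 34.9–63.1% ✗ — fails.
Candidate 2 (27 nt, A=5 T=4 G=7 C=11): 3' end AGA has 1 G/C ✓; longest run = 4 ✓; length 27 ✓; GC 18/27 = 66.7%, outside 34.9–63.1% ✗ — fails.
Candidate 3 (26 nt, A=6 T=5 G=10 C=5): 3' end GTA has 1 G/C ✓; longest run = 3 ✓; length 26 ✓; GC 15/26 = 57.7% ✓ — passes.
Candidate 4 (24 nt, A=8 T=5 G=5 C=6): 3' end CTA has 1 G/C ✓; longest run = 2 ✓; length 24 ✓; GC 11/24 = 45.8% ✓ — passes.

Candidate 3 and Candidate 4.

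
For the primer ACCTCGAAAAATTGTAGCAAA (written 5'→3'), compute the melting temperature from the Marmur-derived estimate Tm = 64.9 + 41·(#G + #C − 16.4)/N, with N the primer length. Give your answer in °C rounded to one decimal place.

46.5°C

Base counts: A=10, T=4, G=3, C=4; G+C = 7, N = 21.
Tm = 64.9 + 41·(7 − 16.4)/21 = 64.9 + -385.40/21 = 46.5°C.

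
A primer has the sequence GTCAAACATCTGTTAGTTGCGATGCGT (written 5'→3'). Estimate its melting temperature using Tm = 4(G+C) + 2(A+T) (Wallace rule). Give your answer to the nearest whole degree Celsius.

Base counts: A=6, T=9, G=7, C=5 (length 27).
Tm = 2·(6+9) + 4·(7+5) = 2·15 + 4·12 = 30 + 48 = 78°C.

78°C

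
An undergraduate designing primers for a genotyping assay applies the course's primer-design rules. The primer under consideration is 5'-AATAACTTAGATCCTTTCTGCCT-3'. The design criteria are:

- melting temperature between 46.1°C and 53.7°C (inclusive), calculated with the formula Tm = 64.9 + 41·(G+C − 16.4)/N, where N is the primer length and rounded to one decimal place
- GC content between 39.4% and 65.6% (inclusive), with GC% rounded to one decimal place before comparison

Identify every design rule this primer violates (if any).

Fails: GC content.

Base counts: A=6, T=9, G=2, C=6 (length 23).
Tm: Tm = 64.9 + 41·(8 − 16.4)/23 = 49.9°C ✓
GC content: GC 8/23 = 34.8%, outside 39.4–65.6% ✗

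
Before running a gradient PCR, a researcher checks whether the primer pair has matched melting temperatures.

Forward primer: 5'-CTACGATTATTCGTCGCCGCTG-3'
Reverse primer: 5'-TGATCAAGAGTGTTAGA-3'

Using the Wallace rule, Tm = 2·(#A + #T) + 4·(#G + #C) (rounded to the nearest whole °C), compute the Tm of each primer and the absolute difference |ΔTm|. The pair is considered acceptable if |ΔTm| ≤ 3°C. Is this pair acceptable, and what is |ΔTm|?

|ΔTm| = 22°C; the pair is not acceptable.

Forward: A=3 T=7 G=5 C=7 → Tm = 2·10 + 4·12 = 68°C.
Reverse: A=6 T=5 G=5 C=1 → Tm = 2·11 + 4·6 = 46°C.
|ΔTm| = |68 − 46| = 22°C, > 3°C.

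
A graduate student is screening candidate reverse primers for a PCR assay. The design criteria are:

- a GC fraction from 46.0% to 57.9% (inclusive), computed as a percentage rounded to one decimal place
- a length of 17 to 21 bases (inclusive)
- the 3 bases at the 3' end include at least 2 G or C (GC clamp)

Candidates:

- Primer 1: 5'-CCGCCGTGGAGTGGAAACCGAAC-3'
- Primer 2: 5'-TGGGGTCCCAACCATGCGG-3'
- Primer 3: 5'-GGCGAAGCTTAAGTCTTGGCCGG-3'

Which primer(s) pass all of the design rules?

None of the candidates satisfy all criteria.

Primer 1 (23 nt, A=6 T=2 G=8 C=7): GC 15/23 = 65.2%, outside 46.0–57.9% ✗; length 23, outside 17–21 ✗; 3' end AAC has 1 G/C, need ≥2 ✗ — fails.
Primer 2 (19 nt, A=3 T=3 G=7 C=6): GC 13/19 = 68.4%, outside 46.0–57.9% ✗; length 19 ✓; 3' end CGG has 3 G/C ✓ — fails.
Primer 3 (23 nt, A=4 T=5 G=9 C=5): GC 14/23 = 60.9%, outside 46.0–57.9% ✗; length 23, outside 17–21 ✗; 3' end CGG has 3 G/C ✓ — fails.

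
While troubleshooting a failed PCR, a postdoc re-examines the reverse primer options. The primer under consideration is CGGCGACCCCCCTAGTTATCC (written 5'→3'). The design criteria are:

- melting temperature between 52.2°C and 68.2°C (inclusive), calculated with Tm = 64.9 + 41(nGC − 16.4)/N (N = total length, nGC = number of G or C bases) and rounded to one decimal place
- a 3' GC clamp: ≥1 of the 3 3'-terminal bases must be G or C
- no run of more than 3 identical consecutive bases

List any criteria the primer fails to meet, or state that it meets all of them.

Base counts: A=3, T=4, G=4, C=10 (length 21).
Tm: Tm = 64.9 + 41·(14 − 16.4)/21 = 60.2°C ✓
GC clamp: 3' end TCC has 2 G/C ✓
homopolymer run: longest run = 6, exceeds 3 ✗

Fails: homopolymer run.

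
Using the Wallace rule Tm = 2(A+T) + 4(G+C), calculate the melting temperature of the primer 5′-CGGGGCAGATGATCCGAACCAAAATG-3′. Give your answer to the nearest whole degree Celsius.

Base counts: A=9, T=3, G=8, C=6 (length 26).
Tm = 2·(9+3) + 4·(8+6) = 2·12 + 4·14 = 24 + 56 = 80°C.

80°C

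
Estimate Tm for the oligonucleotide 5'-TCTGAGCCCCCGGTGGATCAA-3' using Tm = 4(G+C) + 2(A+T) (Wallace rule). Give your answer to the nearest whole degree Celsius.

Base counts: A=4, T=4, G=6, C=7 (length 21).
Tm = 2·(4+4) + 4·(6+7) = 2·8 + 4·13 = 16 + 52 = 68°C.

68°C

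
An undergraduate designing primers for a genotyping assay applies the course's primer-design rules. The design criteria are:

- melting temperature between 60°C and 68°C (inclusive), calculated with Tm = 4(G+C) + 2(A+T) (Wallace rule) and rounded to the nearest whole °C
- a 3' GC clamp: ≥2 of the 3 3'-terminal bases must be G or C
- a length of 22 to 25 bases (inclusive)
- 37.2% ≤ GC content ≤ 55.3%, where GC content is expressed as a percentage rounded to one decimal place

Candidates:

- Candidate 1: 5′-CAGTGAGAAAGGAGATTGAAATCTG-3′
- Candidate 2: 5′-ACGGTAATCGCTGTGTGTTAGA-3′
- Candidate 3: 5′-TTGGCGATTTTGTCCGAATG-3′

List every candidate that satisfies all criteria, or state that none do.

None of the candidates satisfy all criteria.

Candidate 1 (25 nt, A=10 T=5 G=8 C=2): Tm = 2·15 + 4·10 = 70°C, outside 60–68°C ✗; 3' end CTG has 2 G/C ✓; length 25 ✓; GC 10/25 = 40.0% ✓ — fails.
Candidate 2 (22 nt, A=5 T=7 G=7 C=3): Tm = 2·12 + 4·10 = 64°C ✓; 3' end AGA has 1 G/C, need ≥2 ✗; length 22 ✓; GC 10/22 = 45.5% ✓ — fails.
Candidate 3 (20 nt, A=3 T=8 G=6 C=3): Tm = 2·11 + 4·9 = 58°C, outside 60–68°C ✗; 3' end ATG has 1 G/C, need ≥2 ✗; length 20, outside 22–25 ✗; GC 9/20 = 45.0% ✓ — fails.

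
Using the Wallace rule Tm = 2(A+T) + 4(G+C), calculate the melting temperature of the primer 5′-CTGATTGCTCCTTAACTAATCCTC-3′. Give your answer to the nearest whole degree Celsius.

68°C

Base counts: A=5, T=9, G=2, C=8 (length 24).
Tm = 2·(5+9) + 4·(2+8) = 2·14 + 4·10 = 28 + 40 = 68°C.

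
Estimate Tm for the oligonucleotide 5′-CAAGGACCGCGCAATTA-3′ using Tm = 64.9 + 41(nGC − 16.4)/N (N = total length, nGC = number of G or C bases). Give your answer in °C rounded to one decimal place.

47.1°C

Base counts: A=6, T=2, G=4, C=5; G+C = 9, N = 17.
Tm = 64.9 + 41·(9 − 16.4)/17 = 64.9 + -303.40/17 = 47.1°C.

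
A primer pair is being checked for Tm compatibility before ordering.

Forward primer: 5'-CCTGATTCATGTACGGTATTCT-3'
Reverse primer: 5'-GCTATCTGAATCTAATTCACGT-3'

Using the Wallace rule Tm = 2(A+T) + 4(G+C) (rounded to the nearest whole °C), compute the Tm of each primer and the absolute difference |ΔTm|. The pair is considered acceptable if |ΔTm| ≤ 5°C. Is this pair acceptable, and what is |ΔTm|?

|ΔTm| = 2°C; the pair is acceptable.

Forward: A=4 T=9 G=4 C=5 → Tm = 2·13 + 4·9 = 62°C.
Reverse: A=6 T=8 G=3 C=5 → Tm = 2·14 + 4·8 = 60°C.
|ΔTm| = |62 − 60| = 2°C, ≤ 5°C.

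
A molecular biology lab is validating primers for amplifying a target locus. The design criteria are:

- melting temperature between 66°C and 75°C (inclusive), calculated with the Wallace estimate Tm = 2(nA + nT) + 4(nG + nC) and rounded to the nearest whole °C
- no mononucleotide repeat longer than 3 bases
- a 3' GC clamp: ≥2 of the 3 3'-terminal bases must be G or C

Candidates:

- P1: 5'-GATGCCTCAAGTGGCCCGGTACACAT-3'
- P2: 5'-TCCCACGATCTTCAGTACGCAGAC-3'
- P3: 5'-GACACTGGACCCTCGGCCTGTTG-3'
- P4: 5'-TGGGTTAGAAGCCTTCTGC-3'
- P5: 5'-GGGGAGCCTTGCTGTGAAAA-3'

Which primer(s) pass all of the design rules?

P2 only.

P1 (26 nt, A=6 T=5 G=7 C=8): Tm = 2·11 + 4·15 = 82°C, outside 66–75°C ✗; longest run = 3 ✓; 3' end CAT has 1 G/C, need ≥2 ✗ — fails.
P2 (24 nt, A=6 T=5 G=4 C=9): Tm = 2·11 + 4·13 = 74°C ✓; longest run = 3 ✓; 3' end GAC has 2 G/C ✓ — passes.
P3 (23 nt, A=3 T=5 G=7 C=8): Tm = 2·8 + 4·15 = 76°C, outside 66–75°C ✗; longest run = 3 ✓; 3' end TTG has 1 G/C, need ≥2 ✗ — fails.
P4 (19 nt, A=3 T=6 G=6 C=4): Tm = 2·9 + 4·10 = 58°C, outside 66–75°C ✗; longest run = 3 ✓; 3' end TGC has 2 G/C ✓ — fails.
P5 (20 nt, A=5 T=4 G=8 C=3): Tm = 2·9 + 4·11 = 62°C, outside 66–75°C ✗; longest run = 4, exceeds 3 ✗; 3' end AAA has 0 G/C, need ≥2 ✗ — fails.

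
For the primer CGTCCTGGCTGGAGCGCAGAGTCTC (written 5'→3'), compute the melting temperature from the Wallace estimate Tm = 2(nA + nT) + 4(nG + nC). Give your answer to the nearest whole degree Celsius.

84°C

Base counts: A=3, T=5, G=9, C=8 (length 25).
Tm = 2·(3+5) + 4·(9+8) = 2·8 + 4·17 = 16 + 68 = 84°C.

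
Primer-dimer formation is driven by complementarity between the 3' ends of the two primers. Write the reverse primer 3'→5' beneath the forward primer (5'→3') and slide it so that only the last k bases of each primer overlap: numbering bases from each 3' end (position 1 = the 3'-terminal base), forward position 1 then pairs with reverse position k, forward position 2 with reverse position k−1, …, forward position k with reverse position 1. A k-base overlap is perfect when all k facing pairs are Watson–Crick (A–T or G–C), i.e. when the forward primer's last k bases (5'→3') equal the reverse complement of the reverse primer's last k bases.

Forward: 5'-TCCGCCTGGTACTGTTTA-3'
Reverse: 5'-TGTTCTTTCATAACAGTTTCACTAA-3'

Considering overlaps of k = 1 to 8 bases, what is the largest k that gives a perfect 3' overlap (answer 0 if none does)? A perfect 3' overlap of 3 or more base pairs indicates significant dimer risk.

Longest perfect overlap: 3 complementary base pairs; significant dimer risk (threshold 3).

Last 8 bases (5'→3') — forward …ACTGTTTA, reverse …TTCACTAA.
Reverse complement of the reverse primer's last 8 bases: TTAGTGAA; its first k bases are the reverse complement of the reverse primer's last k bases, so a perfect k-base overlap needs the forward primer's last k bases to equal them.
Comparing (forward last k vs required): k=1: A vs T ✗; k=2: TA vs TT ✗; k=3: TTA vs TTA ✓; k=4: TTTA vs TTAG ✗; k=5: GTTTA vs TTAGT ✗; k=6: TGTTTA vs TTAGTG ✗; k=7: CTGTTTA vs TTAGTGA ✗; k=8: ACTGTTTA vs TTAGTGAA ✗.
Only k = 3 is perfect, so the longest perfect 3' overlap is 3.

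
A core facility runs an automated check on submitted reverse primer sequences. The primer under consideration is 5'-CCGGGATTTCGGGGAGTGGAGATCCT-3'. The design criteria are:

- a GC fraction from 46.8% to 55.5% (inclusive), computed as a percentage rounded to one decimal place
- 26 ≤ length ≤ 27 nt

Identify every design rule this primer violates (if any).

Base counts: A=4, T=6, G=11, C=5 (length 26).
GC content: GC 16/26 = 61.5%, outside 46.8–55.5% ✗
length: length 26 ✓

Fails: GC content.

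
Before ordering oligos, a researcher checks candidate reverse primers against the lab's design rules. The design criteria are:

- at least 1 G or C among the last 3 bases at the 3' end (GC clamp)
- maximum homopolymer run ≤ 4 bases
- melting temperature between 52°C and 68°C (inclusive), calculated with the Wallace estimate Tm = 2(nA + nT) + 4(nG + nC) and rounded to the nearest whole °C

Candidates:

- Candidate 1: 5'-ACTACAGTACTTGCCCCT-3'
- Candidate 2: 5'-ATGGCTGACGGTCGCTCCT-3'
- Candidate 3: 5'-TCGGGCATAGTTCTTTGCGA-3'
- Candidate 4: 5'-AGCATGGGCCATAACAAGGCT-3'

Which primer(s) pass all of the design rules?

Candidate 1 (18 nt, A=4 T=5 G=2 C=7): 3' end CCT has 2 G/C ✓; longest run = 4 ✓; Tm = 2·9 + 4·9 = 54°C ✓ — passes.
Candidate 2 (19 nt, A=2 T=5 G=6 C=6): 3' end CCT has 2 G/C ✓; longest run = 2 ✓; Tm = 2·7 + 4·12 = 62°C ✓ — passes.
Candidate 3 (20 nt, A=3 T=7 G=6 C=4): 3' end CGA has 2 G/C ✓; longest run = 3 ✓; Tm = 2·10 + 4·10 = 60°C ✓ — passes.
Candidate 4 (21 nt, A=7 T=3 G=6 C=5): 3' end GCT has 2 G/C ✓; longest run = 3 ✓; Tm = 2·10 + 4·11 = 64°C ✓ — passes.

Candidate 1, Candidate 2, Candidate 3 and Candidate 4.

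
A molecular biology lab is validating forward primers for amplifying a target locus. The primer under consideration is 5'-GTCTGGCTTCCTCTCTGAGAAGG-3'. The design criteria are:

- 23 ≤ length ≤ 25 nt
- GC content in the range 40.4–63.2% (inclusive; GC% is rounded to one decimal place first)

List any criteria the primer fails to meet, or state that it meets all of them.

Meets all criteria.

Base counts: A=3, T=7, G=7, C=6 (length 23).
length: length 23 ✓
GC content: GC 13/23 = 56.5% ✓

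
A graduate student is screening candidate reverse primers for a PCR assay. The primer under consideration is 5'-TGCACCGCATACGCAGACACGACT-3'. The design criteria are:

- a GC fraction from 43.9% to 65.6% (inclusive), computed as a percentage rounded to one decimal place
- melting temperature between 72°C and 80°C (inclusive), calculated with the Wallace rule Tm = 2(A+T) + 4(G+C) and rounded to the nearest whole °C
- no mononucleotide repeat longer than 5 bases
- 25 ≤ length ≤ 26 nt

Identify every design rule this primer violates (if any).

Fails: length.

Base counts: A=7, T=3, G=5, C=9 (length 24).
GC content: GC 14/24 = 58.3% ✓
Tm: Tm = 2·10 + 4·14 = 76°C ✓
homopolymer run: longest run = 2 ✓
length: length 24, outside 25–26 ✗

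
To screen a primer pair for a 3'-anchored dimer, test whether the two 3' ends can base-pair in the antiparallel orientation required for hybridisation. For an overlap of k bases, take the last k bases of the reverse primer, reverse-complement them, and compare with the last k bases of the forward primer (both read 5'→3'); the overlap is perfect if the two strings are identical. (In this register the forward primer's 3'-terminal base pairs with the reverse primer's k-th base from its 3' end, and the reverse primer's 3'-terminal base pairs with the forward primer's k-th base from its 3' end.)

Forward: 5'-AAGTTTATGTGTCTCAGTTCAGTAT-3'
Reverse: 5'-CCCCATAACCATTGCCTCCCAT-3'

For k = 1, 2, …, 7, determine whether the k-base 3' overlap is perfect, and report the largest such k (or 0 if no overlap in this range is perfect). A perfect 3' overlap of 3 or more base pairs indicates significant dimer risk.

Longest perfect overlap: 2 complementary base pairs; below the dimer-risk threshold (threshold 3).

Last 7 bases (5'→3') — forward …TCAGTAT, reverse …CTCCCAT.
Reverse complement of the reverse primer's last 7 bases: ATGGGAG; its first k bases are the reverse complement of the reverse primer's last k bases, so a perfect k-base overlap needs the forward primer's last k bases to equal them.
Comparing (forward last k vs required): k=1: T vs A ✗; k=2: AT vs AT ✓; k=3: TAT vs ATG ✗; k=4: GTAT vs ATGG ✗; k=5: AGTAT vs ATGGG ✗; k=6: CAGTAT vs ATGGGA ✗; k=7: TCAGTAT vs ATGGGAG ✗.
Only k = 2 is perfect, so the longest perfect 3' overlap is 2.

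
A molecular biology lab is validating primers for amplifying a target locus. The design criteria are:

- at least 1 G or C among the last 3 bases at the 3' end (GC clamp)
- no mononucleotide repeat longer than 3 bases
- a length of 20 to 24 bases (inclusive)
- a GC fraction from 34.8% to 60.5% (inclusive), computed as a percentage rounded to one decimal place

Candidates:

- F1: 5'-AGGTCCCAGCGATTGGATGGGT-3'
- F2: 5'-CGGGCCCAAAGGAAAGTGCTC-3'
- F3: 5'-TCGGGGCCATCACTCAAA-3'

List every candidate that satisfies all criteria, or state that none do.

F1 only.

F1 (22 nt, A=4 T=5 G=9 C=4): 3' end GGT has 2 G/C ✓; longest run = 3 ✓; length 22 ✓; GC 13/22 = 59.1% ✓ — passes.
F2 (21 nt, A=6 T=2 G=7 C=6): 3' end CTC has 2 G/C ✓; longest run = 3 ✓; length 21 ✓; GC 13/21 = 61.9%, outside 34.8–60.5% ✗ — fails.
F3 (18 nt, A=5 T=3 G=4 C=6): 3' end AAA has 0 G/C, need ≥1 ✗; longest run = 4, exceeds 3 ✗; length 18, outside 20–24 ✗; GC 10/18 = 55.6% ✓ — fails.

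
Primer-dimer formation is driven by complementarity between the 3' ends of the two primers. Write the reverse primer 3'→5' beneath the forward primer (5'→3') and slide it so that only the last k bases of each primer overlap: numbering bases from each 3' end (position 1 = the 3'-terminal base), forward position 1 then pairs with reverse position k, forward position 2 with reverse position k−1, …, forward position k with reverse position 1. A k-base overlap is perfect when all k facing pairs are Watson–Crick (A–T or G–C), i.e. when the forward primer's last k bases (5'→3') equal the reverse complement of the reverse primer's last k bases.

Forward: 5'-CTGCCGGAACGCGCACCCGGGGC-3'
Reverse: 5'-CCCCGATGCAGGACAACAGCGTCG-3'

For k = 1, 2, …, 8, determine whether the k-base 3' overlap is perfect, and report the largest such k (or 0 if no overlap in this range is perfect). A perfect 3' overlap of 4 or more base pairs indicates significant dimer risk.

Longest perfect overlap: 1 complementary base pair; below the dimer-risk threshold (threshold 4).

Last 8 bases (5'→3') — forward …CCCGGGGC, reverse …CAGCGTCG.
Reverse complement of the reverse primer's last 8 bases: CGACGCTG; its first k bases are the reverse complement of the reverse primer's last k bases, so a perfect k-base overlap needs the forward primer's last k bases to equal them.
Comparing (forward last k vs required): k=1: C vs C ✓; k=2: GC vs CG ✗; k=3: GGC vs CGA ✗; k=4: GGGC vs CGAC ✗; k=5: GGGGC vs CGACG ✗; k=6: CGGGGC vs CGACGC ✗; k=7: CCGGGGC vs CGACGCT ✗; k=8: CCCGGGGC vs CGACGCTG ✗.
Only k = 1 is perfect, so the longest perfect 3' overlap is 1.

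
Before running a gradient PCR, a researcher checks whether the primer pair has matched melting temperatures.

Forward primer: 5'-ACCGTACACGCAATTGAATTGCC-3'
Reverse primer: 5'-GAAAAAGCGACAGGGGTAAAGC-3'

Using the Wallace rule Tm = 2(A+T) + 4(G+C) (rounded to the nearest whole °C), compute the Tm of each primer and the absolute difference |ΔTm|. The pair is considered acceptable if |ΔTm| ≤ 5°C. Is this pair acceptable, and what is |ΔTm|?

Forward: A=7 T=5 G=4 C=7 → Tm = 2·12 + 4·11 = 68°C.
Reverse: A=10 T=1 G=8 C=3 → Tm = 2·11 + 4·11 = 66°C.
|ΔTm| = |68 − 66| = 2°C, ≤ 5°C.

|ΔTm| = 2°C; the pair is acceptable.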